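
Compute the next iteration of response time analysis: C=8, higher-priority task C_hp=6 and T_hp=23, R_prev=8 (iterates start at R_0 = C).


R_next = C + ceil(R_prev / T_hp) * C_hp
ceil(8 / 23) = ceil(0.3478) = 1
Interference = 1 * 6 = 6
R_next = 8 + 6 = 14

14


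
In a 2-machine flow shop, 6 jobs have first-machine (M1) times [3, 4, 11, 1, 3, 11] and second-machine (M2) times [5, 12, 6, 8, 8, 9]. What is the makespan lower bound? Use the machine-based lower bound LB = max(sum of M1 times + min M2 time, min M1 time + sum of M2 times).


LB1 = sum(M1 times) + min(M2 times) = 33 + 5 = 38
LB2 = min(M1 times) + sum(M2 times) = 1 + 48 = 49
Lower bound = max(LB1, LB2) = max(38, 49) = 49

49


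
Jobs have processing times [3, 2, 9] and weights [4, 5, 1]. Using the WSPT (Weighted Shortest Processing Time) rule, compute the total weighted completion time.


Compute p/w ratios and sort ascending (WSPT): [(2, 5), (3, 4), (9, 1)]
Compute weighted completion times:
  Job (p=2,w=5): C=2, w*C=5*2=10
  Job (p=3,w=4): C=5, w*C=4*5=20
  Job (p=9,w=1): C=14, w*C=1*14=14
Total weighted completion time = 44

44


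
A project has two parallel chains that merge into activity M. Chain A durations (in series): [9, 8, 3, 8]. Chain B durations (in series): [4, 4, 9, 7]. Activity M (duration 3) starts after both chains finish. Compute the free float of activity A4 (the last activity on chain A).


ES(A4) = sum of predecessors on chain A = 20
EF(A4) = ES + duration = 20 + 8 = 28
Successor of A4 is M. ES(M) = max(sum(A), sum(B)) = max(28, 24) = 28
Free float = ES(successor) - EF(current) = 28 - 28 = 0

0


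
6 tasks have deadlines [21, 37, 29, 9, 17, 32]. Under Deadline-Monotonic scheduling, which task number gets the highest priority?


Sort tasks by relative deadline (ascending):
  Task 4: deadline = 9
  Task 5: deadline = 17
  Task 1: deadline = 21
  Task 3: deadline = 29
  Task 6: deadline = 32
  Task 2: deadline = 37
Priority order (highest first): [4, 5, 1, 3, 6, 2]
Highest priority task = 4

4


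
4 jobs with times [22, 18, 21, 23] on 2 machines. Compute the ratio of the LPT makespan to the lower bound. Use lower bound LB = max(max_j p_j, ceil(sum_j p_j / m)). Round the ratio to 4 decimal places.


LPT order: [23, 22, 21, 18]
Machine loads after assignment: [41, 43]
LPT makespan = 43
Lower bound = max(max_job, ceil(total/2)) = max(23, 42) = 42
Ratio = 43 / 42 = 1.0238

1.0238


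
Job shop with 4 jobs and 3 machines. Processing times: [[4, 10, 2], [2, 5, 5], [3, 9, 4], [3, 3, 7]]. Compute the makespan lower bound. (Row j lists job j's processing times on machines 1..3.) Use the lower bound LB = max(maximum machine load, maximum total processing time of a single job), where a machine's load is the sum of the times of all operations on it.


Machine loads:
  Machine 1: 4 + 2 + 3 + 3 = 12
  Machine 2: 10 + 5 + 9 + 3 = 27
  Machine 3: 2 + 5 + 4 + 7 = 18
Max machine load = 27
Job totals:
  Job 1: 16
  Job 2: 12
  Job 3: 16
  Job 4: 13
Max job total = 16
Lower bound = max(27, 16) = 27

27


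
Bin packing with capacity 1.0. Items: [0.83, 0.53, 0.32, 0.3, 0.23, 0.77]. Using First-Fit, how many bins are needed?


Place items sequentially using First-Fit:
  Item 0.83 -> new Bin 1
  Item 0.53 -> new Bin 2
  Item 0.32 -> Bin 2 (now 0.85)
  Item 0.3 -> new Bin 3
  Item 0.23 -> Bin 3 (now 0.53)
  Item 0.77 -> new Bin 4
Total bins used = 4

4


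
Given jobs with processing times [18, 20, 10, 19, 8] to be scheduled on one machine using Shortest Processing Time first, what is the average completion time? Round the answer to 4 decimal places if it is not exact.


Sort jobs by processing time (SPT order): [8, 10, 18, 19, 20]
Compute completion times sequentially:
  Job 1: processing = 8, completes at 8
  Job 2: processing = 10, completes at 18
  Job 3: processing = 18, completes at 36
  Job 4: processing = 19, completes at 55
  Job 5: processing = 20, completes at 75
Sum of completion times = 192
Average completion time = 192/5 = 38.4

38.4


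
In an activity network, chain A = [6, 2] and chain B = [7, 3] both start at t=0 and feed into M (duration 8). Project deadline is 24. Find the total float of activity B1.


Forward pass: ES(B1) = sum of predecessors on chain B = 0
EF = ES + duration = 0 + 7 = 7
Backward pass: LF(M) = deadline = 24; LS(M) = 24 - 8 = 16
LF(B1) = LS(M) - sum(successors on chain B) = 16 - 3 = 13
LS = LF - duration = 13 - 7 = 6
Total float = LS - ES = 6 - 0 = 6

6


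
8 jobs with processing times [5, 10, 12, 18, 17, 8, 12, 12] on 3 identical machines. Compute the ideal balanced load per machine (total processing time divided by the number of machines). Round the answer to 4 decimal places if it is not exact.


Total processing time = 5 + 10 + 12 + 18 + 17 + 8 + 12 + 12 = 94
Number of machines = 3
Ideal balanced load = 94 / 3 = 31.3333

31.3333


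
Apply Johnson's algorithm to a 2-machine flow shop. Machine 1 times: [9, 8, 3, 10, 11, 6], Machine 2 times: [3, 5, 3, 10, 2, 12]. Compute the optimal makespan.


Apply Johnson's rule:
  Group 1 (a <= b): [(3, 3, 3), (6, 6, 12), (4, 10, 10)]
  Group 2 (a > b): [(2, 8, 5), (1, 9, 3), (5, 11, 2)]
Optimal job order: [3, 6, 4, 2, 1, 5]
Schedule:
  Job 3: M1 done at 3, M2 done at 6
  Job 6: M1 done at 9, M2 done at 21
  Job 4: M1 done at 19, M2 done at 31
  Job 2: M1 done at 27, M2 done at 36
  Job 1: M1 done at 36, M2 done at 39
  Job 5: M1 done at 47, M2 done at 49
Makespan = 49

49


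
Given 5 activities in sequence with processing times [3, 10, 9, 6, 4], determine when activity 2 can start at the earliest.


Activity 2 starts after activities 1 through 1 complete.
Predecessor durations: [3]
ES = 3 = 3

3


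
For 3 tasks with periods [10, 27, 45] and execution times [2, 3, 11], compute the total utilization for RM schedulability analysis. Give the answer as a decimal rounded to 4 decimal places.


Compute individual utilizations (exact fractions):
  Task 1: C/T = 2/10 = 1/5 (approx. 0.2)
  Task 2: C/T = 3/27 = 1/9 (approx. 0.1111)
  Task 3: C/T = 11/45 (approx. 0.2444)
Total utilization U = 1/5 + 1/9 + 11/45 = 5/9
Rounded to 4 decimal places: U = 0.5556
RM (Liu & Layland) bound for 3 tasks = 0.779763; compare with U = 5/9 (approx. 0.555556)
U <= bound, so schedulable by RM sufficient condition.

0.5556


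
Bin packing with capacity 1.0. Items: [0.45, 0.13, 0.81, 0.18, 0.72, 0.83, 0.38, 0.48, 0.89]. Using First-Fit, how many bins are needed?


Place items sequentially using First-Fit:
  Item 0.45 -> new Bin 1
  Item 0.13 -> Bin 1 (now 0.58)
  Item 0.81 -> new Bin 2
  Item 0.18 -> Bin 1 (now 0.76)
  Item 0.72 -> new Bin 3
  Item 0.83 -> new Bin 4
  Item 0.38 -> new Bin 5
  Item 0.48 -> Bin 5 (now 0.86)
  Item 0.89 -> new Bin 6
Total bins used = 6

6


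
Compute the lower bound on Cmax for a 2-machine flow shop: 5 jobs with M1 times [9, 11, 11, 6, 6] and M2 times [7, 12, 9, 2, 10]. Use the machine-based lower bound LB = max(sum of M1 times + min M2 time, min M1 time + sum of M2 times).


LB1 = sum(M1 times) + min(M2 times) = 43 + 2 = 45
LB2 = min(M1 times) + sum(M2 times) = 6 + 40 = 46
Lower bound = max(LB1, LB2) = max(45, 46) = 46

46


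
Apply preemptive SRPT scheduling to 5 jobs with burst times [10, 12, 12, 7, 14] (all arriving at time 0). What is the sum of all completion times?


Since all jobs arrive at t=0, SRPT equals SPT ordering.
SPT order: [7, 10, 12, 12, 14]
Completion times:
  Job 1: p=7, C=7
  Job 2: p=10, C=17
  Job 3: p=12, C=29
  Job 4: p=12, C=41
  Job 5: p=14, C=55
Total completion time = 7 + 17 + 29 + 41 + 55 = 149

149


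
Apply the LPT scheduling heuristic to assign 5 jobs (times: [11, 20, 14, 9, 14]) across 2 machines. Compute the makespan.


Sort jobs in decreasing order (LPT): [20, 14, 14, 11, 9]
Assign each job to the least loaded machine:
  Machine 1: jobs [20, 11], load = 31
  Machine 2: jobs [14, 14, 9], load = 37
Makespan = max load = 37

37


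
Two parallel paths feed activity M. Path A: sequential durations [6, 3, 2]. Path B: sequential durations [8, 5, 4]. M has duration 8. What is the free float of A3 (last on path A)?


ES(A3) = sum of predecessors on chain A = 9
EF(A3) = ES + duration = 9 + 2 = 11
Successor of A3 is M. ES(M) = max(sum(A), sum(B)) = max(11, 17) = 17
Free float = ES(successor) - EF(current) = 17 - 11 = 6

6


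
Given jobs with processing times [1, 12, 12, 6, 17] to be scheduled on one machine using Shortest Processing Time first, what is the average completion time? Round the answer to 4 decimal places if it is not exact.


Sort jobs by processing time (SPT order): [1, 6, 12, 12, 17]
Compute completion times sequentially:
  Job 1: processing = 1, completes at 1
  Job 2: processing = 6, completes at 7
  Job 3: processing = 12, completes at 19
  Job 4: processing = 12, completes at 31
  Job 5: processing = 17, completes at 48
Sum of completion times = 106
Average completion time = 106/5 = 21.2

21.2


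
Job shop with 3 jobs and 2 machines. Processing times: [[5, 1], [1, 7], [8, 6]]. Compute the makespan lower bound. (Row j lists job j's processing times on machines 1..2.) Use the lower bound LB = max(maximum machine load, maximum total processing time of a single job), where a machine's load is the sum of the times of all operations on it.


Machine loads:
  Machine 1: 5 + 1 + 8 = 14
  Machine 2: 1 + 7 + 6 = 14
Max machine load = 14
Job totals:
  Job 1: 6
  Job 2: 8
  Job 3: 14
Max job total = 14
Lower bound = max(14, 14) = 14

14


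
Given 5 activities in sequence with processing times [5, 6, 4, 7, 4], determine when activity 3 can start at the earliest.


Activity 3 starts after activities 1 through 2 complete.
Predecessor durations: [5, 6]
ES = 5 + 6 = 11

11


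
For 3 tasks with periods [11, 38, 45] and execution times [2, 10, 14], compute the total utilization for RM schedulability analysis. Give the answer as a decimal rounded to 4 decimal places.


Compute individual utilizations (exact fractions):
  Task 1: C/T = 2/11 (approx. 0.1818)
  Task 2: C/T = 10/38 = 5/19 (approx. 0.2632)
  Task 3: C/T = 14/45 (approx. 0.3111)
Total utilization U = 2/11 + 5/19 + 14/45 = 7111/9405
Rounded to 4 decimal places: U = 0.7561
RM (Liu & Layland) bound for 3 tasks = 0.779763; compare with U = 7111/9405 (approx. 0.756087)
U <= bound, so schedulable by RM sufficient condition.

0.7561


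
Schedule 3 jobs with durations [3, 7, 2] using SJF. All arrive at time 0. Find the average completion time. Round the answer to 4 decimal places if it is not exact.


SJF order (ascending): [2, 3, 7]
Completion times:
  Job 1: burst=2, C=2
  Job 2: burst=3, C=5
  Job 3: burst=7, C=12
Average completion = 19/3 = 6.3333

6.3333


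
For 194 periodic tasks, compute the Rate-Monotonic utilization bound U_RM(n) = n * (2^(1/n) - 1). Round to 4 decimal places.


Compute 2^(1/194) = 1.0035793141
Subtract 1: 1.0035793141 - 1 = 0.0035793141
Multiply by n: 194 * 0.0035793141 = 0.6943869354
Round to 4 dp: 0.6944

0.6944


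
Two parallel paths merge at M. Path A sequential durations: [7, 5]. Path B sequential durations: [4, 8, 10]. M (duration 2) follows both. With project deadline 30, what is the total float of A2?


Forward pass: ES(A2) = sum of predecessors on chain A = 7
EF = ES + duration = 7 + 5 = 12
Backward pass: LF(M) = deadline = 30; LS(M) = 30 - 2 = 28
LF(A2) = LS(M) - sum(successors on chain A) = 28 - 0 = 28
LS = LF - duration = 28 - 5 = 23
Total float = LS - ES = 23 - 7 = 16

16


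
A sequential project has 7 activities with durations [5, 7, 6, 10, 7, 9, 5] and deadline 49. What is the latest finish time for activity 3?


LF(activity 3) = deadline - sum of successor durations
Successors: activities 4 through 7 with durations [10, 7, 9, 5]
Sum of successor durations = 31
LF = 49 - 31 = 18

18


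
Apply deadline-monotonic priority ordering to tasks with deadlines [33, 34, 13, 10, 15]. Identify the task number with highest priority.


Sort tasks by relative deadline (ascending):
  Task 4: deadline = 10
  Task 3: deadline = 13
  Task 5: deadline = 15
  Task 1: deadline = 33
  Task 2: deadline = 34
Priority order (highest first): [4, 3, 5, 1, 2]
Highest priority task = 4

4


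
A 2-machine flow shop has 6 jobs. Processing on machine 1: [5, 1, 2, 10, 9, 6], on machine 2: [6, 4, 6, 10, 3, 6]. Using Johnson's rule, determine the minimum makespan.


Apply Johnson's rule:
  Group 1 (a <= b): [(2, 1, 4), (3, 2, 6), (1, 5, 6), (6, 6, 6), (4, 10, 10)]
  Group 2 (a > b): [(5, 9, 3)]
Optimal job order: [2, 3, 1, 6, 4, 5]
Schedule:
  Job 2: M1 done at 1, M2 done at 5
  Job 3: M1 done at 3, M2 done at 11
  Job 1: M1 done at 8, M2 done at 17
  Job 6: M1 done at 14, M2 done at 23
  Job 4: M1 done at 24, M2 done at 34
  Job 5: M1 done at 33, M2 done at 37
Makespan = 37

37


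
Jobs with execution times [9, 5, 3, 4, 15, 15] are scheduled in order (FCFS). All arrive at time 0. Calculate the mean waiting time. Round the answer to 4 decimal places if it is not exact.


FCFS order (as given): [9, 5, 3, 4, 15, 15]
Waiting times:
  Job 1: wait = 0
  Job 2: wait = 9
  Job 3: wait = 14
  Job 4: wait = 17
  Job 5: wait = 21
  Job 6: wait = 36
Sum of waiting times = 97
Average waiting time = 97/6 = 16.1667

16.1667


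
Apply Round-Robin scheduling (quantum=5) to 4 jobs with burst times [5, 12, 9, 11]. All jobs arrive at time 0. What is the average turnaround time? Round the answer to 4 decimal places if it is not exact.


Time quantum = 5
Execution trace:
  J1 runs 5 units, time = 5
  J2 runs 5 units, time = 10
  J3 runs 5 units, time = 15
  J4 runs 5 units, time = 20
  J2 runs 5 units, time = 25
  J3 runs 4 units, time = 29
  J4 runs 5 units, time = 34
  J2 runs 2 units, time = 36
  J4 runs 1 units, time = 37
Finish times: [5, 36, 29, 37]
Average turnaround = 107/4 = 26.75

26.75


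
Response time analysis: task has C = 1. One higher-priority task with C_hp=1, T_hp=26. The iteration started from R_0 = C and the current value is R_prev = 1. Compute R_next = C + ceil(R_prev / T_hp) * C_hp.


R_next = C + ceil(R_prev / T_hp) * C_hp
ceil(1 / 26) = ceil(0.0385) = 1
Interference = 1 * 1 = 1
R_next = 1 + 1 = 2

2


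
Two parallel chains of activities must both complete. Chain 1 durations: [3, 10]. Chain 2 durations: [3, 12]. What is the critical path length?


Path A total = 3 + 10 = 13
Path B total = 3 + 12 = 15
Critical path = longest path = max(13, 15) = 15

15


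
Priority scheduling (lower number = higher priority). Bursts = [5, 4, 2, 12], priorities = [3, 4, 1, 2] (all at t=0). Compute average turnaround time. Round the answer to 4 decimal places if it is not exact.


Sort by priority (ascending = highest first):
Order: [(1, 2), (2, 12), (3, 5), (4, 4)]
Completion times:
  Priority 1, burst=2, C=2
  Priority 2, burst=12, C=14
  Priority 3, burst=5, C=19
  Priority 4, burst=4, C=23
Average turnaround = 58/4 = 14.5

14.5


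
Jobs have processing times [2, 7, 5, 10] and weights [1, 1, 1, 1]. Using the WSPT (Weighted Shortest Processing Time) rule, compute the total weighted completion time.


Compute p/w ratios and sort ascending (WSPT): [(2, 1), (5, 1), (7, 1), (10, 1)]
Compute weighted completion times:
  Job (p=2,w=1): C=2, w*C=1*2=2
  Job (p=5,w=1): C=7, w*C=1*7=7
  Job (p=7,w=1): C=14, w*C=1*14=14
  Job (p=10,w=1): C=24, w*C=1*24=24
Total weighted completion time = 47

47


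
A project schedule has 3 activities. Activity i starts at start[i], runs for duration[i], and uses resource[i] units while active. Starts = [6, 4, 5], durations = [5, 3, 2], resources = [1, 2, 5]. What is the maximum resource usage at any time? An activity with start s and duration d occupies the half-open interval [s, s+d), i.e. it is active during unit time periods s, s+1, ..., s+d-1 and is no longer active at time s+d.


Each activity i is active on [start_i, start_i + duration_i).
Compute total resource usage per time slot:
  t=0: active resources = [], total = 0
  t=1: active resources = [], total = 0
  t=2: active resources = [], total = 0
  t=3: active resources = [], total = 0
  t=4: active resources = [2], total = 2
  t=5: active resources = [2, 5], total = 7
  t=6: active resources = [1, 2, 5], total = 8
  t=7: active resources = [1], total = 1
  t=8: active resources = [1], total = 1
  t=9: active resources = [1], total = 1
  t=10: active resources = [1], total = 1
Peak resource demand = 8

8


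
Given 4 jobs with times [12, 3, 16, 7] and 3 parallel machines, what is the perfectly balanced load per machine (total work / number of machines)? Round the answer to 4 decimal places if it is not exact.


Total processing time = 12 + 3 + 16 + 7 = 38
Number of machines = 3
Ideal balanced load = 38 / 3 = 12.6667

12.6667


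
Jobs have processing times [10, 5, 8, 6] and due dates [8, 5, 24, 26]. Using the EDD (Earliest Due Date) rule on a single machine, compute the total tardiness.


Sort by due date (EDD order): [(5, 5), (10, 8), (8, 24), (6, 26)]
Compute completion times and tardiness:
  Job 1: p=5, d=5, C=5, tardiness=max(0,5-5)=0
  Job 2: p=10, d=8, C=15, tardiness=max(0,15-8)=7
  Job 3: p=8, d=24, C=23, tardiness=max(0,23-24)=0
  Job 4: p=6, d=26, C=29, tardiness=max(0,29-26)=3
Total tardiness = 10

10


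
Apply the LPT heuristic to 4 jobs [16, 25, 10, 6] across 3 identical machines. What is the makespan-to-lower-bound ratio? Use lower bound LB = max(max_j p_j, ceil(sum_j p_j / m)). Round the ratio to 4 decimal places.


LPT order: [25, 16, 10, 6]
Machine loads after assignment: [25, 16, 16]
LPT makespan = 25
Lower bound = max(max_job, ceil(total/3)) = max(25, 19) = 25
Ratio = 25 / 25 = 1.0

1.0


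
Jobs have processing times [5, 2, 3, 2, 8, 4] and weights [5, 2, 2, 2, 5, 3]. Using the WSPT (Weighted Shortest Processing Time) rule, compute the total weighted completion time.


Compute p/w ratios and sort ascending (WSPT): [(5, 5), (2, 2), (2, 2), (4, 3), (3, 2), (8, 5)]
Compute weighted completion times:
  Job (p=5,w=5): C=5, w*C=5*5=25
  Job (p=2,w=2): C=7, w*C=2*7=14
  Job (p=2,w=2): C=9, w*C=2*9=18
  Job (p=4,w=3): C=13, w*C=3*13=39
  Job (p=3,w=2): C=16, w*C=2*16=32
  Job (p=8,w=5): C=24, w*C=5*24=120
Total weighted completion time = 248

248


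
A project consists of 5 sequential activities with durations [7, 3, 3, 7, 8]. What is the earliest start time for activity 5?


Activity 5 starts after activities 1 through 4 complete.
Predecessor durations: [7, 3, 3, 7]
ES = 7 + 3 + 3 + 7 = 20

20


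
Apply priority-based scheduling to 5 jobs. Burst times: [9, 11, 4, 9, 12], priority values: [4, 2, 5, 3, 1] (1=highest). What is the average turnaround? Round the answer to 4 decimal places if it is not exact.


Sort by priority (ascending = highest first):
Order: [(1, 12), (2, 11), (3, 9), (4, 9), (5, 4)]
Completion times:
  Priority 1, burst=12, C=12
  Priority 2, burst=11, C=23
  Priority 3, burst=9, C=32
  Priority 4, burst=9, C=41
  Priority 5, burst=4, C=45
Average turnaround = 153/5 = 30.6

30.6


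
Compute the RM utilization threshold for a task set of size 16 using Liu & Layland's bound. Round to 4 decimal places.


Compute 2^(1/16) = 1.0442737824
Subtract 1: 1.0442737824 - 1 = 0.0442737824
Multiply by n: 16 * 0.0442737824 = 0.7083805184
Round to 4 dp: 0.7084

0.7084


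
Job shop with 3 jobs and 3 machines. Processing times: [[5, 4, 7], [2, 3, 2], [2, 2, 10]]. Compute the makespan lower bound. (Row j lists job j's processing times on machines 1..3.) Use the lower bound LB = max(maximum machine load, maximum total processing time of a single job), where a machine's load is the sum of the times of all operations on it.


Machine loads:
  Machine 1: 5 + 2 + 2 = 9
  Machine 2: 4 + 3 + 2 = 9
  Machine 3: 7 + 2 + 10 = 19
Max machine load = 19
Job totals:
  Job 1: 16
  Job 2: 7
  Job 3: 14
Max job total = 16
Lower bound = max(19, 16) = 19

19


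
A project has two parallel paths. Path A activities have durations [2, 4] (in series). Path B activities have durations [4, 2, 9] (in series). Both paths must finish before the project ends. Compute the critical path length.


Path A total = 2 + 4 = 6
Path B total = 4 + 2 + 9 = 15
Critical path = longest path = max(6, 15) = 15

15


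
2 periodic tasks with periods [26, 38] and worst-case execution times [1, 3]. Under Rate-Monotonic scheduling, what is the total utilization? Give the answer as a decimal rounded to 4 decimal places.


Compute individual utilizations (exact fractions):
  Task 1: C/T = 1/26 (approx. 0.0385)
  Task 2: C/T = 3/38 (approx. 0.0789)
Total utilization U = 1/26 + 3/38 = 29/247
Rounded to 4 decimal places: U = 0.1174
RM (Liu & Layland) bound for 2 tasks = 0.828427; compare with U = 29/247 (approx. 0.117409)
U <= bound, so schedulable by RM sufficient condition.

0.1174


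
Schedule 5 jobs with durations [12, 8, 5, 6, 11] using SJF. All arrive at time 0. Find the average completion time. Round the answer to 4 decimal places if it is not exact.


SJF order (ascending): [5, 6, 8, 11, 12]
Completion times:
  Job 1: burst=5, C=5
  Job 2: burst=6, C=11
  Job 3: burst=8, C=19
  Job 4: burst=11, C=30
  Job 5: burst=12, C=42
Average completion = 107/5 = 21.4

21.4


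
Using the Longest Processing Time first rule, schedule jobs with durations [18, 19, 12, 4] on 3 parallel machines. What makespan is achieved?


Sort jobs in decreasing order (LPT): [19, 18, 12, 4]
Assign each job to the least loaded machine:
  Machine 1: jobs [19], load = 19
  Machine 2: jobs [18], load = 18
  Machine 3: jobs [12, 4], load = 16
Makespan = max load = 19

19


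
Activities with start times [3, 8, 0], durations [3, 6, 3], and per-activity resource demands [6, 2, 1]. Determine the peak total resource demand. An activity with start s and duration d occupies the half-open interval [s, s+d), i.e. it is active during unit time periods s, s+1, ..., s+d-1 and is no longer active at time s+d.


Each activity i is active on [start_i, start_i + duration_i).
Compute total resource usage per time slot:
  t=0: active resources = [1], total = 1
  t=1: active resources = [1], total = 1
  t=2: active resources = [1], total = 1
  t=3: active resources = [6], total = 6
  t=4: active resources = [6], total = 6
  t=5: active resources = [6], total = 6
  t=6: active resources = [], total = 0
  t=7: active resources = [], total = 0
  t=8: active resources = [2], total = 2
  t=9: active resources = [2], total = 2
  t=10: active resources = [2], total = 2
  t=11: active resources = [2], total = 2
  t=12: active resources = [2], total = 2
  t=13: active resources = [2], total = 2
Peak resource demand = 6

6


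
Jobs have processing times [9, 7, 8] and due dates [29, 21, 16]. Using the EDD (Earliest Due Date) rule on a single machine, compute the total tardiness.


Sort by due date (EDD order): [(8, 16), (7, 21), (9, 29)]
Compute completion times and tardiness:
  Job 1: p=8, d=16, C=8, tardiness=max(0,8-16)=0
  Job 2: p=7, d=21, C=15, tardiness=max(0,15-21)=0
  Job 3: p=9, d=29, C=24, tardiness=max(0,24-29)=0
Total tardiness = 0

0


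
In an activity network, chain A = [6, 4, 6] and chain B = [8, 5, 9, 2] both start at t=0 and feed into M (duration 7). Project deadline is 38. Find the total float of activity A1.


Forward pass: ES(A1) = sum of predecessors on chain A = 0
EF = ES + duration = 0 + 6 = 6
Backward pass: LF(M) = deadline = 38; LS(M) = 38 - 7 = 31
LF(A1) = LS(M) - sum(successors on chain A) = 31 - 10 = 21
LS = LF - duration = 21 - 6 = 15
Total float = LS - ES = 15 - 0 = 15

15


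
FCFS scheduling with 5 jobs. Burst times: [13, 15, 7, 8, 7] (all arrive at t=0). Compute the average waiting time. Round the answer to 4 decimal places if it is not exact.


FCFS order (as given): [13, 15, 7, 8, 7]
Waiting times:
  Job 1: wait = 0
  Job 2: wait = 13
  Job 3: wait = 28
  Job 4: wait = 35
  Job 5: wait = 43
Sum of waiting times = 119
Average waiting time = 119/5 = 23.8

23.8


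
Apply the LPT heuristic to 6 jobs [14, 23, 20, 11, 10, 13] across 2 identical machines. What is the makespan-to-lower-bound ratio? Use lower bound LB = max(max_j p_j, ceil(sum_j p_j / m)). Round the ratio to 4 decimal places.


LPT order: [23, 20, 14, 13, 11, 10]
Machine loads after assignment: [46, 45]
LPT makespan = 46
Lower bound = max(max_job, ceil(total/2)) = max(23, 46) = 46
Ratio = 46 / 46 = 1.0

1.0


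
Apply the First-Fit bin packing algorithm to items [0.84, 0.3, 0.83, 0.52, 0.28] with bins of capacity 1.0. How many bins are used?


Place items sequentially using First-Fit:
  Item 0.84 -> new Bin 1
  Item 0.3 -> new Bin 2
  Item 0.83 -> new Bin 3
  Item 0.52 -> Bin 2 (now 0.82)
  Item 0.28 -> new Bin 4
Total bins used = 4

4


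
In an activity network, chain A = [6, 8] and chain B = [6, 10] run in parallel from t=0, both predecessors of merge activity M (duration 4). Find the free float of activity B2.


ES(B2) = sum of predecessors on chain B = 6
EF(B2) = ES + duration = 6 + 10 = 16
Successor of B2 is M. ES(M) = max(sum(A), sum(B)) = max(14, 16) = 16
Free float = ES(successor) - EF(current) = 16 - 16 = 0

0


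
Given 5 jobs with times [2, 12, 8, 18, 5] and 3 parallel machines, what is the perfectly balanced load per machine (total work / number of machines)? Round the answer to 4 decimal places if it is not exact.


Total processing time = 2 + 12 + 8 + 18 + 5 = 45
Number of machines = 3
Ideal balanced load = 45 / 3 = 15.0

15.0


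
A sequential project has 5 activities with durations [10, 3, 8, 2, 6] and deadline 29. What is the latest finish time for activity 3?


LF(activity 3) = deadline - sum of successor durations
Successors: activities 4 through 5 with durations [2, 6]
Sum of successor durations = 8
LF = 29 - 8 = 21

21


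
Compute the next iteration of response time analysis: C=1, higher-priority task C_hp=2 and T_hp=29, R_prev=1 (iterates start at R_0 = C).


R_next = C + ceil(R_prev / T_hp) * C_hp
ceil(1 / 29) = ceil(0.0345) = 1
Interference = 1 * 2 = 2
R_next = 1 + 2 = 3

3


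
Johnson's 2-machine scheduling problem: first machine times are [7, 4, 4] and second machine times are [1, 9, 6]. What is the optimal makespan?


Apply Johnson's rule:
  Group 1 (a <= b): [(2, 4, 9), (3, 4, 6)]
  Group 2 (a > b): [(1, 7, 1)]
Optimal job order: [2, 3, 1]
Schedule:
  Job 2: M1 done at 4, M2 done at 13
  Job 3: M1 done at 8, M2 done at 19
  Job 1: M1 done at 15, M2 done at 20
Makespan = 20

20


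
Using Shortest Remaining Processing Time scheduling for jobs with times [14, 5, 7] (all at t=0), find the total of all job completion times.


Since all jobs arrive at t=0, SRPT equals SPT ordering.
SPT order: [5, 7, 14]
Completion times:
  Job 1: p=5, C=5
  Job 2: p=7, C=12
  Job 3: p=14, C=26
Total completion time = 5 + 12 + 26 = 43

43


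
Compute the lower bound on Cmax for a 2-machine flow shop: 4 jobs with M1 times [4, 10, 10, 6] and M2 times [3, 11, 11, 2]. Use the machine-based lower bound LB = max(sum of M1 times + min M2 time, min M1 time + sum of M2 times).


LB1 = sum(M1 times) + min(M2 times) = 30 + 2 = 32
LB2 = min(M1 times) + sum(M2 times) = 4 + 27 = 31
Lower bound = max(LB1, LB2) = max(32, 31) = 32

32


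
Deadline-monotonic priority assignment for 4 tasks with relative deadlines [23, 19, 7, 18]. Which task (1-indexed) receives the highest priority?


Sort tasks by relative deadline (ascending):
  Task 3: deadline = 7
  Task 4: deadline = 18
  Task 2: deadline = 19
  Task 1: deadline = 23
Priority order (highest first): [3, 4, 2, 1]
Highest priority task = 3

3


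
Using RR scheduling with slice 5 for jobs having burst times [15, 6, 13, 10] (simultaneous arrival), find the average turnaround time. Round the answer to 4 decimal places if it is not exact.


Time quantum = 5
Execution trace:
  J1 runs 5 units, time = 5
  J2 runs 5 units, time = 10
  J3 runs 5 units, time = 15
  J4 runs 5 units, time = 20
  J1 runs 5 units, time = 25
  J2 runs 1 units, time = 26
  J3 runs 5 units, time = 31
  J4 runs 5 units, time = 36
  J1 runs 5 units, time = 41
  J3 runs 3 units, time = 44
Finish times: [41, 26, 44, 36]
Average turnaround = 147/4 = 36.75

36.75


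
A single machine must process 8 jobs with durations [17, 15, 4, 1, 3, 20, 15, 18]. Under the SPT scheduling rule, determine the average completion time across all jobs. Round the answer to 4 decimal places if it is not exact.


Sort jobs by processing time (SPT order): [1, 3, 4, 15, 15, 17, 18, 20]
Compute completion times sequentially:
  Job 1: processing = 1, completes at 1
  Job 2: processing = 3, completes at 4
  Job 3: processing = 4, completes at 8
  Job 4: processing = 15, completes at 23
  Job 5: processing = 15, completes at 38
  Job 6: processing = 17, completes at 55
  Job 7: processing = 18, completes at 73
  Job 8: processing = 20, completes at 93
Sum of completion times = 295
Average completion time = 295/8 = 36.875

36.875


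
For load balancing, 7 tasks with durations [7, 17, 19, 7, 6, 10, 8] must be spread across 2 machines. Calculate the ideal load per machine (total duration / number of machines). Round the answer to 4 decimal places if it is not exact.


Total processing time = 7 + 17 + 19 + 7 + 6 + 10 + 8 = 74
Number of machines = 2
Ideal balanced load = 74 / 2 = 37.0

37.0


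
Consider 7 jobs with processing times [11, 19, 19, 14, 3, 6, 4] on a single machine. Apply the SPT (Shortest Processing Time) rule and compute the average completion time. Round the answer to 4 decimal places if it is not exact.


Sort jobs by processing time (SPT order): [3, 4, 6, 11, 14, 19, 19]
Compute completion times sequentially:
  Job 1: processing = 3, completes at 3
  Job 2: processing = 4, completes at 7
  Job 3: processing = 6, completes at 13
  Job 4: processing = 11, completes at 24
  Job 5: processing = 14, completes at 38
  Job 6: processing = 19, completes at 57
  Job 7: processing = 19, completes at 76
Sum of completion times = 218
Average completion time = 218/7 = 31.1429

31.1429


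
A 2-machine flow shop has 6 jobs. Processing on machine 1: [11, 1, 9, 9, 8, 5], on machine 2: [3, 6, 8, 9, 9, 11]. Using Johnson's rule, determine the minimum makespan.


Apply Johnson's rule:
  Group 1 (a <= b): [(2, 1, 6), (6, 5, 11), (5, 8, 9), (4, 9, 9)]
  Group 2 (a > b): [(3, 9, 8), (1, 11, 3)]
Optimal job order: [2, 6, 5, 4, 3, 1]
Schedule:
  Job 2: M1 done at 1, M2 done at 7
  Job 6: M1 done at 6, M2 done at 18
  Job 5: M1 done at 14, M2 done at 27
  Job 4: M1 done at 23, M2 done at 36
  Job 3: M1 done at 32, M2 done at 44
  Job 1: M1 done at 43, M2 done at 47
Makespan = 47

47


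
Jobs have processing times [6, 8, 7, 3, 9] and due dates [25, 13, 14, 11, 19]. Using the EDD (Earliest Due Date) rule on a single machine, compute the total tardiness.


Sort by due date (EDD order): [(3, 11), (8, 13), (7, 14), (9, 19), (6, 25)]
Compute completion times and tardiness:
  Job 1: p=3, d=11, C=3, tardiness=max(0,3-11)=0
  Job 2: p=8, d=13, C=11, tardiness=max(0,11-13)=0
  Job 3: p=7, d=14, C=18, tardiness=max(0,18-14)=4
  Job 4: p=9, d=19, C=27, tardiness=max(0,27-19)=8
  Job 5: p=6, d=25, C=33, tardiness=max(0,33-25)=8
Total tardiness = 20

20


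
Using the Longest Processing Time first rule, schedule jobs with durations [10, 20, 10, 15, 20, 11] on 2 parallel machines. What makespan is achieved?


Sort jobs in decreasing order (LPT): [20, 20, 15, 11, 10, 10]
Assign each job to the least loaded machine:
  Machine 1: jobs [20, 15, 10], load = 45
  Machine 2: jobs [20, 11, 10], load = 41
Makespan = max load = 45

45


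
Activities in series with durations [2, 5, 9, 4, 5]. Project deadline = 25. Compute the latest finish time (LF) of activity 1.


LF(activity 1) = deadline - sum of successor durations
Successors: activities 2 through 5 with durations [5, 9, 4, 5]
Sum of successor durations = 23
LF = 25 - 23 = 2

2


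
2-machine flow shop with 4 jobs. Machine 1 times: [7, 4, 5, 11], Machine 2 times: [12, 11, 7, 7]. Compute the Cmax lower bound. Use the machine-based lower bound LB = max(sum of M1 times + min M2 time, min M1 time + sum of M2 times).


LB1 = sum(M1 times) + min(M2 times) = 27 + 7 = 34
LB2 = min(M1 times) + sum(M2 times) = 4 + 37 = 41
Lower bound = max(LB1, LB2) = max(34, 41) = 41

41


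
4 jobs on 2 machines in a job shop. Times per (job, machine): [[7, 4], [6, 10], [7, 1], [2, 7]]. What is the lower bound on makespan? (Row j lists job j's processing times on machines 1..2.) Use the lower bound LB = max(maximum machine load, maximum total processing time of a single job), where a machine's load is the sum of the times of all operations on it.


Machine loads:
  Machine 1: 7 + 6 + 7 + 2 = 22
  Machine 2: 4 + 10 + 1 + 7 = 22
Max machine load = 22
Job totals:
  Job 1: 11
  Job 2: 16
  Job 3: 8
  Job 4: 9
Max job total = 16
Lower bound = max(22, 16) = 22

22


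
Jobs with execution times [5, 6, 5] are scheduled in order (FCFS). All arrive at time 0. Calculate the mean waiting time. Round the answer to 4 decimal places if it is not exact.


FCFS order (as given): [5, 6, 5]
Waiting times:
  Job 1: wait = 0
  Job 2: wait = 5
  Job 3: wait = 11
Sum of waiting times = 16
Average waiting time = 16/3 = 5.3333

5.3333


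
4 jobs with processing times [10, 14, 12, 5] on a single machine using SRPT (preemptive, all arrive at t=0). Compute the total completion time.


Since all jobs arrive at t=0, SRPT equals SPT ordering.
SPT order: [5, 10, 12, 14]
Completion times:
  Job 1: p=5, C=5
  Job 2: p=10, C=15
  Job 3: p=12, C=27
  Job 4: p=14, C=41
Total completion time = 5 + 15 + 27 + 41 = 88

88


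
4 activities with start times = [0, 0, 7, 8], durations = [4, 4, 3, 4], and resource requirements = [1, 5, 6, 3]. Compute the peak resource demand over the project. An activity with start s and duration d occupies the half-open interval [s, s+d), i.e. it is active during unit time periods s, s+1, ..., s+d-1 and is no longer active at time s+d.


Each activity i is active on [start_i, start_i + duration_i).
Compute total resource usage per time slot:
  t=0: active resources = [1, 5], total = 6
  t=1: active resources = [1, 5], total = 6
  t=2: active resources = [1, 5], total = 6
  t=3: active resources = [1, 5], total = 6
  t=4: active resources = [], total = 0
  t=5: active resources = [], total = 0
  t=6: active resources = [], total = 0
  t=7: active resources = [6], total = 6
  t=8: active resources = [6, 3], total = 9
  t=9: active resources = [6, 3], total = 9
  t=10: active resources = [3], total = 3
  t=11: active resources = [3], total = 3
Peak resource demand = 9

9


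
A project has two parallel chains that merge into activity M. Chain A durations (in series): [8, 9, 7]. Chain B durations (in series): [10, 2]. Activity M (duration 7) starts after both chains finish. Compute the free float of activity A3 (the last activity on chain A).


ES(A3) = sum of predecessors on chain A = 17
EF(A3) = ES + duration = 17 + 7 = 24
Successor of A3 is M. ES(M) = max(sum(A), sum(B)) = max(24, 12) = 24
Free float = ES(successor) - EF(current) = 24 - 24 = 0

0


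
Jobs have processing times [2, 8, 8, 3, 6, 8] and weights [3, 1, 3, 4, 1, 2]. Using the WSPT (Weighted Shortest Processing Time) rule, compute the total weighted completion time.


Compute p/w ratios and sort ascending (WSPT): [(2, 3), (3, 4), (8, 3), (8, 2), (6, 1), (8, 1)]
Compute weighted completion times:
  Job (p=2,w=3): C=2, w*C=3*2=6
  Job (p=3,w=4): C=5, w*C=4*5=20
  Job (p=8,w=3): C=13, w*C=3*13=39
  Job (p=8,w=2): C=21, w*C=2*21=42
  Job (p=6,w=1): C=27, w*C=1*27=27
  Job (p=8,w=1): C=35, w*C=1*35=35
Total weighted completion time = 169

169


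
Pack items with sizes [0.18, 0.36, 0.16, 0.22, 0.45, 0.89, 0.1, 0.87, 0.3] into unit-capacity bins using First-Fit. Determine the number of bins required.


Place items sequentially using First-Fit:
  Item 0.18 -> new Bin 1
  Item 0.36 -> Bin 1 (now 0.54)
  Item 0.16 -> Bin 1 (now 0.7)
  Item 0.22 -> Bin 1 (now 0.92)
  Item 0.45 -> new Bin 2
  Item 0.89 -> new Bin 3
  Item 0.1 -> Bin 2 (now 0.55)
  Item 0.87 -> new Bin 4
  Item 0.3 -> Bin 2 (now 0.85)
Total bins used = 4

4


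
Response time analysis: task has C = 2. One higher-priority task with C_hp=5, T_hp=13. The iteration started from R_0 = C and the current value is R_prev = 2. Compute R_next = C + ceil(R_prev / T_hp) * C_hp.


R_next = C + ceil(R_prev / T_hp) * C_hp
ceil(2 / 13) = ceil(0.1538) = 1
Interference = 1 * 5 = 5
R_next = 2 + 5 = 7

7


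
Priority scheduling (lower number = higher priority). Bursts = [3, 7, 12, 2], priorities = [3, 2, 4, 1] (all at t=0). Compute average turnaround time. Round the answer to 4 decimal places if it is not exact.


Sort by priority (ascending = highest first):
Order: [(1, 2), (2, 7), (3, 3), (4, 12)]
Completion times:
  Priority 1, burst=2, C=2
  Priority 2, burst=7, C=9
  Priority 3, burst=3, C=12
  Priority 4, burst=12, C=24
Average turnaround = 47/4 = 11.75

11.75


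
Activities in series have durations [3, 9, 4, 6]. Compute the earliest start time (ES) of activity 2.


Activity 2 starts after activities 1 through 1 complete.
Predecessor durations: [3]
ES = 3 = 3

3


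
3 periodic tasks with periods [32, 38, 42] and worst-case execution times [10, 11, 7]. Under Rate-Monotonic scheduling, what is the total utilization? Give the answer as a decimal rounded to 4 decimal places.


Compute individual utilizations (exact fractions):
  Task 1: C/T = 10/32 = 5/16 (approx. 0.3125)
  Task 2: C/T = 11/38 (approx. 0.2895)
  Task 3: C/T = 7/42 = 1/6 (approx. 0.1667)
Total utilization U = 5/16 + 11/38 + 1/6 = 701/912
Rounded to 4 decimal places: U = 0.7686
RM (Liu & Layland) bound for 3 tasks = 0.779763; compare with U = 701/912 (approx. 0.768640)
U <= bound, so schedulable by RM sufficient condition.

0.7686


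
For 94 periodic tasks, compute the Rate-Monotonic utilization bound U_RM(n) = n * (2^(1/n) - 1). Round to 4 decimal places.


Compute 2^(1/94) = 1.0074011604
Subtract 1: 1.0074011604 - 1 = 0.0074011604
Multiply by n: 94 * 0.0074011604 = 0.6957090776
Round to 4 dp: 0.6957

0.6957


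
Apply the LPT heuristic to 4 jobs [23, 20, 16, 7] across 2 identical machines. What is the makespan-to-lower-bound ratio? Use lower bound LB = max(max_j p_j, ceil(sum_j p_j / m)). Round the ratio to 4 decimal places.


LPT order: [23, 20, 16, 7]
Machine loads after assignment: [30, 36]
LPT makespan = 36
Lower bound = max(max_job, ceil(total/2)) = max(23, 33) = 33
Ratio = 36 / 33 = 1.0909

1.0909


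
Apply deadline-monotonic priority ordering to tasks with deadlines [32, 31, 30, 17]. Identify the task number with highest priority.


Sort tasks by relative deadline (ascending):
  Task 4: deadline = 17
  Task 3: deadline = 30
  Task 2: deadline = 31
  Task 1: deadline = 32
Priority order (highest first): [4, 3, 2, 1]
Highest priority task = 4

4


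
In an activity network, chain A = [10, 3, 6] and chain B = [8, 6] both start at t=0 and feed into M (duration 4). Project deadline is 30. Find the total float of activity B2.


Forward pass: ES(B2) = sum of predecessors on chain B = 8
EF = ES + duration = 8 + 6 = 14
Backward pass: LF(M) = deadline = 30; LS(M) = 30 - 4 = 26
LF(B2) = LS(M) - sum(successors on chain B) = 26 - 0 = 26
LS = LF - duration = 26 - 6 = 20
Total float = LS - ES = 20 - 8 = 12

12


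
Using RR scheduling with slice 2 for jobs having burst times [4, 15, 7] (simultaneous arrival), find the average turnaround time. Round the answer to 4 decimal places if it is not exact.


Time quantum = 2
Execution trace:
  J1 runs 2 units, time = 2
  J2 runs 2 units, time = 4
  J3 runs 2 units, time = 6
  J1 runs 2 units, time = 8
  J2 runs 2 units, time = 10
  J3 runs 2 units, time = 12
  J2 runs 2 units, time = 14
  J3 runs 2 units, time = 16
  J2 runs 2 units, time = 18
  J3 runs 1 units, time = 19
  J2 runs 2 units, time = 21
  J2 runs 2 units, time = 23
  J2 runs 2 units, time = 25
  J2 runs 1 units, time = 26
Finish times: [8, 26, 19]
Average turnaround = 53/3 = 17.6667

17.6667


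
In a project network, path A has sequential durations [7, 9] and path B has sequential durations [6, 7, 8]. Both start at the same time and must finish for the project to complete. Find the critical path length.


Path A total = 7 + 9 = 16
Path B total = 6 + 7 + 8 = 21
Critical path = longest path = max(16, 21) = 21

21
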